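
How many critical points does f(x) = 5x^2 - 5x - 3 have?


Find where f'(x) = 0:
f'(x) = 10x - 5
Set f'(x) = 0:
10x - 5 = 0
x = 5 / 10 = 1/2
This is a linear equation in x, so there is exactly one solution.
Number of critical points: 1

1


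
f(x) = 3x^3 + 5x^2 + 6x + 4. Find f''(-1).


First derivative:
f'(x) = 9x^2 + 10x + 6
Second derivative:
f''(x) = 18x + 10
Substitute x = -1:
f''(-1) = 18 * (-1) + 10
= -18 + 10
= -8

-8


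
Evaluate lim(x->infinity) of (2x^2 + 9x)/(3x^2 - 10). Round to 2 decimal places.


For limits at infinity with equal-degree polynomials,
we compare leading coefficients.
Numerator leading term: 2x^2
Denominator leading term: 3x^2
Divide both by x^2:
lim = (2 + 9/x) / (3 - 10/x^2)
As x -> infinity, the 1/x and 1/x^2 terms vanish:
= 2/3 ≈ 0.67

0.67


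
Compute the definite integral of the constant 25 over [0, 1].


The integral of a constant k over [a, b] equals k * (b - a).
integral from 0 to 1 of 25 dx
= 25 * (1 - 0)
= 25 * 1
= 25

25


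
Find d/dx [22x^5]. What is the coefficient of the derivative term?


We apply the power rule: d/dx [ax^n] = a*n * x^(n-1)
d/dx [22x^5]
= 22 * 5 * x^(5-1)
= 110x^4
The coefficient is 110

110


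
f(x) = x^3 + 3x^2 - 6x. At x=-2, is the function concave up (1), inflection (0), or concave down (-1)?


Concavity is determined by the sign of f''(x).
f(x) = x^3 + 3x^2 - 6x
f'(x) = 3x^2 + 6x - 6
f''(x) = 6x + 6
f''(-2) = 6 * (-2) + 6
= -12 + 6
= -6
Since f''(-2) < 0, the function is concave down (-1)

-1


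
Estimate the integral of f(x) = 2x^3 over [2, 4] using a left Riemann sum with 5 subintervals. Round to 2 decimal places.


Left Riemann sum uses left endpoints of each subinterval.
Interval: [2, 4], n = 5
dx = (4 - 2) / 5 = 2/5
Left endpoints: [2, 12/5, 14/5, 16/5, 18/5]
f values: [16, 3456/125, 5488/125, 8192/125, 11664/125]
Sum = dx * (sum of f values)
= 2/5 * 1232/5
= 2464/25 = 98.56

98.56


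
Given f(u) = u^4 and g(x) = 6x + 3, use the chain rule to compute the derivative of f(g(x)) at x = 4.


Using the chain rule: (f(g(x)))' = f'(g(x)) * g'(x)
First, find g(4):
g(4) = 6 * 4 + 3 = 27
Next, f'(u) = 4u^3
And g'(x) = 6
So f'(g(4)) * g'(4)
= 4 * 27^3 * 6
= 4 * 19683 * 6
= 472392

472392


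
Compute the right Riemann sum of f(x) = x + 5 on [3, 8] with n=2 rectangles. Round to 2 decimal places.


Right Riemann sum uses right endpoints of each subinterval.
Interval: [3, 8], n = 2
dx = (8 - 3) / 2 = 5/2
Right endpoints: [11/2, 8]
f values: [21/2, 13]
Sum = dx * (sum of f values)
= 5/2 * 47/2
= 235/4 = 58.75

58.75


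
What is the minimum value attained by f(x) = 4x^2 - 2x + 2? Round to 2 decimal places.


For a quadratic f(x) = ax^2 + bx + c with a > 0, the minimum is at the vertex.
Vertex x-coordinate: x = -b/(2a)
x = -(-2) / (2 * 4)
x = 2/8 = 1/4
Substitute back to find the minimum value:
f(1/4) = 4 * (1/4)^2 - 2 * (1/4) + 2
= 1/4 - 1/2 + 2
= 7/4 = 1.75

1.75


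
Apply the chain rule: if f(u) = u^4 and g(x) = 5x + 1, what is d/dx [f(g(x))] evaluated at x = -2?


Using the chain rule: (f(g(x)))' = f'(g(x)) * g'(x)
First, find g(-2):
g(-2) = 5 * (-2) + 1 = -9
Next, f'(u) = 4u^3
And g'(x) = 5
So f'(g(-2)) * g'(-2)
= 4 * (-9)^3 * 5
= 4 * (-729) * 5
= -14580

-14580


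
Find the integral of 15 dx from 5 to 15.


The integral of a constant k over [a, b] equals k * (b - a).
integral from 5 to 15 of 15 dx
= 15 * (15 - 5)
= 15 * 10
= 150

150


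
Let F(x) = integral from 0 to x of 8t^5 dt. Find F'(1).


By the Fundamental Theorem of Calculus (Part 1):
If F(x) = integral from 0 to x of f(t) dt, then F'(x) = f(x)
Here f(t) = 8t^5
So F'(x) = 8x^5
Evaluate at x = 1:
F'(1) = 8 * 1^5
= 8 * 1
= 8

8


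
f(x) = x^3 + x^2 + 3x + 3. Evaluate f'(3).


Differentiate f(x) = x^3 + x^2 + 3x + 3 term by term:
f'(x) = 3x^2 + 2x + 3
Substitute x = 3:
f'(3) = 3 * 3^2 + 2 * 3 + 3
= 27 + 6 + 3
= 36

36


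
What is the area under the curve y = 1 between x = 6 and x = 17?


The area under a constant function y = 1 is a rectangle.
Width = 17 - 6 = 11
Height = 1
Area = width * height
= 11 * 1
= 11

11


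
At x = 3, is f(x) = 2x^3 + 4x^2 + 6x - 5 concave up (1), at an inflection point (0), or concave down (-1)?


Concavity is determined by the sign of f''(x).
f(x) = 2x^3 + 4x^2 + 6x - 5
f'(x) = 6x^2 + 8x + 6
f''(x) = 12x + 8
f''(3) = 12 * 3 + 8
= 36 + 8
= 44
Since f''(3) > 0, the function is concave up (1)

1


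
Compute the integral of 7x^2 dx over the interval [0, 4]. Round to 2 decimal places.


Find the antiderivative of 7x^2:
F(x) = 7/3 * x^3
Apply the Fundamental Theorem of Calculus:
F(4) - F(0)
= 7/3 * 4^3 - 7/3 * 0^3
= 7/3 * (64 - 0)
= 7/3 * 64
= 448/3 ≈ 149.33

149.33


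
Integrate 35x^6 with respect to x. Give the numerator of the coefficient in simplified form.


Apply the power rule for integration:
integral of ax^n dx = a/(n+1) * x^(n+1) + C
integral of 35x^6 dx
= 35/7 * x^7 + C
= 5 * x^7 + C
The coefficient in lowest terms is 5 = 5/1, so its numerator is 5

5


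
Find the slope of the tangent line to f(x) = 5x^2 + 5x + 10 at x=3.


The slope of the tangent line equals f'(x) at the point.
f(x) = 5x^2 + 5x + 10
f'(x) = 10x + 5
At x = 3:
f'(3) = 10 * 3 + 5
= 30 + 5
= 35

35


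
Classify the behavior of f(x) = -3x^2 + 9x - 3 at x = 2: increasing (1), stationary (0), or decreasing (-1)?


Compute f'(x) to determine behavior:
f'(x) = -6x + 9
f'(2) = -6 * 2 + 9
= -12 + 9
= -3
Since f'(2) < 0, the function is decreasing (-1)

-1


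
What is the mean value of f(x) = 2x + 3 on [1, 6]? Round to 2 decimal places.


Average value = 1/(b-a) * integral from a to b of f(x) dx
First compute the integral of 2x + 3:
F(x) = x^2 + 3x
F(6) = 1 * 36 + 3 * 6 = 54
F(1) = 1 * 1 + 3 * 1 = 4
Integral = 54 - 4 = 50
Average = 50 / (6 - 1) = 50 / 5
= 10 = 10.00

10.00


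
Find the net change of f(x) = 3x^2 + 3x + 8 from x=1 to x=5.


Net change = f(b) - f(a)
f(x) = 3x^2 + 3x + 8
Compute f(5):
f(5) = 3 * 5^2 + 3 * 5 + 8
= 75 + 15 + 8
= 98
Compute f(1):
f(1) = 3 * 1^2 + 3 * 1 + 8
= 3 + 3 + 8
= 14
Net change = 98 - 14 = 84

84


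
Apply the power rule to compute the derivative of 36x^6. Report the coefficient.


We apply the power rule: d/dx [ax^n] = a*n * x^(n-1)
d/dx [36x^6]
= 36 * 6 * x^(6-1)
= 216x^5
The coefficient is 216

216


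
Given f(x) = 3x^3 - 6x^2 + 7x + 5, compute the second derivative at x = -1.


First derivative:
f'(x) = 9x^2 - 12x + 7
Second derivative:
f''(x) = 18x - 12
Substitute x = -1:
f''(-1) = 18 * (-1) - 12
= -18 - 12
= -30

-30


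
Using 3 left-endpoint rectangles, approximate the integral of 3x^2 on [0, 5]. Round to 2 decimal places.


Left Riemann sum uses left endpoints of each subinterval.
Interval: [0, 5], n = 3
dx = (5 - 0) / 3 = 5/3
Left endpoints: [0, 5/3, 10/3]
f values: [0, 25/3, 100/3]
Sum = dx * (sum of f values)
= 5/3 * 125/3
= 625/9 ≈ 69.44

69.44


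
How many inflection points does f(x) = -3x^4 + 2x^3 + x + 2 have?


Inflection points occur where f''(x) = 0 and concavity changes.
f(x) = -3x^4 + 2x^3 + x + 2
f'(x) = -12x^3 + 6x^2 + 1
f''(x) = -36x^2 + 12x
This is a quadratic in x. Use the discriminant to count real roots.
Discriminant = (12)^2 - 4 * (-36) * 0
= 144 - 0
= 144
Since discriminant > 0, f''(x) = 0 has 2 distinct real solutions.
A quadratic with two distinct real roots changes sign at each root, so concavity changes at both.
Number of inflection points: 2

2


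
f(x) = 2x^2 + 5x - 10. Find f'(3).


Differentiate term by term using power and sum rules:
f(x) = 2x^2 + 5x - 10
f'(x) = 4x + 5
Substitute x = 3:
f'(3) = 4 * 3 + 5
= 12 + 5
= 17

17


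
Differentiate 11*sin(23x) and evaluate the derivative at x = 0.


Apply the chain rule to differentiate 11*sin(23x):
d/dx [11*sin(23x)]
= 11 * cos(23x) * d/dx(23x)
= 11 * 23 * cos(23x)
= 253 * cos(23x)
Evaluate at x = 0:
= 253 * cos(0)
= 253 * 1
= 253

253


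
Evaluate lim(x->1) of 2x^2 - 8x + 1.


Since polynomials are continuous, we use direct substitution.
lim(x->1) of 2x^2 - 8x + 1
= 2 * 1^2 - 8 * 1 + 1
= 2 - 8 + 1
= -5

-5


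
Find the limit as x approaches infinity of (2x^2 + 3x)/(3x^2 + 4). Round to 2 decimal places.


For limits at infinity with equal-degree polynomials,
we compare leading coefficients.
Numerator leading term: 2x^2
Denominator leading term: 3x^2
Divide both by x^2:
lim = (2 + 3/x) / (3 + 4/x^2)
As x -> infinity, the 1/x and 1/x^2 terms vanish:
= 2/3 ≈ 0.67

0.67


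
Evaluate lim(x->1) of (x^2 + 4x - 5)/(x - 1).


Direct substitution gives 0/0, so we factor the numerator.
Factor: (x^2 + 4x - 5) = (x - 1)(x + 5)
Cancel the common factor (x - 1):
(x^2 + 4x - 5)/(x - 1) = (x + 5)
Now substitute x = 1:
= (1) - (-5) = 6

6


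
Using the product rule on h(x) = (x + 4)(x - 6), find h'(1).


Let u(x) = x + 4 and v(x) = x - 6
u'(x) = 1
v'(x) = 1
Product rule: h'(x) = u'(x)*v(x) + u(x)*v'(x)
= 1 * (x - 6) + (x + 4) * 1
At x = 1:
u(1) = 1 * 1 + 4 = 5
v(1) = 1 * 1 - 6 = -5
h'(1) = 1 * (-5) + 5 * 1
= -5 + 5
= 0

0


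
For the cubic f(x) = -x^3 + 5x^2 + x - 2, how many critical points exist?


Find where f'(x) = 0:
f(x) = -x^3 + 5x^2 + x - 2
f'(x) = -3x^2 + 10x + 1
This is a quadratic in x. Use the discriminant to count real roots.
Discriminant = (10)^2 - 4 * (-3) * 1
= 100 - (-12)
= 112
Since discriminant > 0, f'(x) = 0 has 2 real solutions.
Number of critical points: 2

2


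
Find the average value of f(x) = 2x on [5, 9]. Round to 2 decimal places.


Average value = 1/(b-a) * integral from a to b of f(x) dx
First compute the integral of 2x:
F(x) = x^2
F(9) = 1 * 81 + 0 * 9 = 81
F(5) = 1 * 25 + 0 * 5 = 25
Integral = 81 - 25 = 56
Average = 56 / (9 - 5) = 56 / 4
= 14 = 14.00

14.00


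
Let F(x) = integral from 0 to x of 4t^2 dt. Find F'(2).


By the Fundamental Theorem of Calculus (Part 1):
If F(x) = integral from 0 to x of f(t) dt, then F'(x) = f(x)
Here f(t) = 4t^2
So F'(x) = 4x^2
Evaluate at x = 2:
F'(2) = 4 * 2^2
= 4 * 4
= 16

16


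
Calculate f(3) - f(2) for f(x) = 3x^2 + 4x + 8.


Net change = f(b) - f(a)
f(x) = 3x^2 + 4x + 8
Compute f(3):
f(3) = 3 * 3^2 + 4 * 3 + 8
= 27 + 12 + 8
= 47
Compute f(2):
f(2) = 3 * 2^2 + 4 * 2 + 8
= 12 + 8 + 8
= 28
Net change = 47 - 28 = 19

19


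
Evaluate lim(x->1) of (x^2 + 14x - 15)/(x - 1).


Direct substitution gives 0/0, so we factor the numerator.
Factor: (x^2 + 14x - 15) = (x - 1)(x + 15)
Cancel the common factor (x - 1):
(x^2 + 14x - 15)/(x - 1) = (x + 15)
Now substitute x = 1:
= (1) - (-15) = 16

16


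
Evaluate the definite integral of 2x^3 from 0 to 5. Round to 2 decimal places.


Find the antiderivative of 2x^3:
F(x) = 2/4 * x^4
Apply the Fundamental Theorem of Calculus:
F(5) - F(0)
= 2/4 * 5^4 - 2/4 * 0^4
= 2/4 * (625 - 0)
= 2/4 * 625
= 625/2 = 312.50

312.50


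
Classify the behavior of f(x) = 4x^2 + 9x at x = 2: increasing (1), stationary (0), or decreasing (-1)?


Compute f'(x) to determine behavior:
f'(x) = 8x + 9
f'(2) = 8 * 2 + 9
= 16 + 9
= 25
Since f'(2) > 0, the function is increasing (1)

1


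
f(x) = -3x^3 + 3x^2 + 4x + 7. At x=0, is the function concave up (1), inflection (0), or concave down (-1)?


Concavity is determined by the sign of f''(x).
f(x) = -3x^3 + 3x^2 + 4x + 7
f'(x) = -9x^2 + 6x + 4
f''(x) = -18x + 6
f''(0) = -18 * 0 + 6
= 0 + 6
= 6
Since f''(0) > 0, the function is concave up (1)

1


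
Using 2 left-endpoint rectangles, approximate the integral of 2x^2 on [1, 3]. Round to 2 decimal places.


Left Riemann sum uses left endpoints of each subinterval.
Interval: [1, 3], n = 2
dx = (3 - 1) / 2 = 1
Left endpoints: [1, 2]
f values: [2, 8]
Sum = dx * (sum of f values)
= 1 * 10
= 10 = 10.00

10.00


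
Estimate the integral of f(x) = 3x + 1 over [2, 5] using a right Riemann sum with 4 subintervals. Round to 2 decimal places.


Right Riemann sum uses right endpoints of each subinterval.
Interval: [2, 5], n = 4
dx = (5 - 2) / 4 = 3/4
Right endpoints: [11/4, 7/2, 17/4, 5]
f values: [37/4, 23/2, 55/4, 16]
Sum = dx * (sum of f values)
= 3/4 * 101/2
= 303/8 ≈ 37.88

37.88


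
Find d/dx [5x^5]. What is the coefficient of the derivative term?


We apply the power rule: d/dx [ax^n] = a*n * x^(n-1)
d/dx [5x^5]
= 5 * 5 * x^(5-1)
= 25x^4
The coefficient is 25

25


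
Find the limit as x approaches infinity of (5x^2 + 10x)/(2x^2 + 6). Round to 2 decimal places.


For limits at infinity with equal-degree polynomials,
we compare leading coefficients.
Numerator leading term: 5x^2
Denominator leading term: 2x^2
Divide both by x^2:
lim = (5 + 10/x) / (2 + 6/x^2)
As x -> infinity, the 1/x and 1/x^2 terms vanish:
= 5/2 = 2.50

2.50


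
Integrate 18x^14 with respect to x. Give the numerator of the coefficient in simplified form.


Apply the power rule for integration:
integral of ax^n dx = a/(n+1) * x^(n+1) + C
integral of 18x^14 dx
= 18/15 * x^15 + C
= 6/5 * x^15 + C
The coefficient in lowest terms is 6/5, and its numerator is 6

6


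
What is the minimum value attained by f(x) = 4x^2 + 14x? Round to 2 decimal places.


For a quadratic f(x) = ax^2 + bx + c with a > 0, the minimum is at the vertex.
Vertex x-coordinate: x = -b/(2a)
x = -(14) / (2 * 4)
x = -14/8 = -7/4
Substitute back to find the minimum value:
f(-7/4) = 4 * (-7/4)^2 + 14 * (-7/4) + 0
= 49/4 - 49/2 + 0
= -49/4 = -12.25

-12.25


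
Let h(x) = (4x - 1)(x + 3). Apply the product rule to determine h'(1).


Let u(x) = 4x - 1 and v(x) = x + 3
u'(x) = 4
v'(x) = 1
Product rule: h'(x) = u'(x)*v(x) + u(x)*v'(x)
= 4 * (x + 3) + (4x - 1) * 1
At x = 1:
u(1) = 4 * 1 - 1 = 3
v(1) = 1 * 1 + 3 = 4
h'(1) = 4 * 4 + 3 * 1
= 16 + 3
= 19

19


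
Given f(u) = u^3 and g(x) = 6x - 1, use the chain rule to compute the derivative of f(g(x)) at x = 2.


Using the chain rule: (f(g(x)))' = f'(g(x)) * g'(x)
First, find g(2):
g(2) = 6 * 2 - 1 = 11
Next, f'(u) = 3u^2
And g'(x) = 6
So f'(g(2)) * g'(2)
= 3 * 11^2 * 6
= 3 * 121 * 6
= 2178

2178


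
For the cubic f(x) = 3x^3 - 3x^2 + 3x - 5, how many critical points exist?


Find where f'(x) = 0:
f(x) = 3x^3 - 3x^2 + 3x - 5
f'(x) = 9x^2 - 6x + 3
This is a quadratic in x. Use the discriminant to count real roots.
Discriminant = (-6)^2 - 4 * 9 * 3
= 36 - 108
= -72
Since discriminant < 0, f'(x) = 0 has no real solutions.
Number of critical points: 0

0


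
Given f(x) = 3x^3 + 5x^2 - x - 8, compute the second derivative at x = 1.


First derivative:
f'(x) = 9x^2 + 10x - 1
Second derivative:
f''(x) = 18x + 10
Substitute x = 1:
f''(1) = 18 * 1 + 10
= 18 + 10
= 28

28


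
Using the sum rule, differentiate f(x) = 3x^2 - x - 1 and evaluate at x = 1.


Differentiate term by term using power and sum rules:
f(x) = 3x^2 - x - 1
f'(x) = 6x - 1
Substitute x = 1:
f'(1) = 6 * 1 - 1
= 6 - 1
= 5

5


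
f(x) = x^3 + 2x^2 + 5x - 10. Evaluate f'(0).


Differentiate f(x) = x^3 + 2x^2 + 5x - 10 term by term:
f'(x) = 3x^2 + 4x + 5
Substitute x = 0:
f'(0) = 3 * 0^2 + 4 * 0 + 5
= 0 + 0 + 5
= 5

5


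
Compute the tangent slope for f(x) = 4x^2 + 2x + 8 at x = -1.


The slope of the tangent line equals f'(x) at the point.
f(x) = 4x^2 + 2x + 8
f'(x) = 8x + 2
At x = -1:
f'(-1) = 8 * (-1) + 2
= -8 + 2
= -6

-6


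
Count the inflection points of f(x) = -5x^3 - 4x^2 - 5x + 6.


Inflection points occur where f''(x) = 0 and concavity changes.
f(x) = -5x^3 - 4x^2 - 5x + 6
f'(x) = -15x^2 - 8x - 5
f''(x) = -30x - 8
Set f''(x) = 0:
-30x - 8 = 0
x = 8 / (-30) = -4/15
Since f''(x) is linear (degree 1), it changes sign at this point.
Therefore there is exactly 1 inflection point.

1


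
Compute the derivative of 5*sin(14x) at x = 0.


Apply the chain rule to differentiate 5*sin(14x):
d/dx [5*sin(14x)]
= 5 * cos(14x) * d/dx(14x)
= 5 * 14 * cos(14x)
= 70 * cos(14x)
Evaluate at x = 0:
= 70 * cos(0)
= 70 * 1
= 70

70


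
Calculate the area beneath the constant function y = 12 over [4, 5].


The area under a constant function y = 12 is a rectangle.
Width = 5 - 4 = 1
Height = 12
Area = width * height
= 1 * 12
= 12

12


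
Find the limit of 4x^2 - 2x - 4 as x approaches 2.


Since polynomials are continuous, we use direct substitution.
lim(x->2) of 4x^2 - 2x - 4
= 4 * 2^2 - 2 * 2 - 4
= 16 - 4 - 4
= 8

8


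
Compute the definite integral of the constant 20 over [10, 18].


The integral of a constant k over [a, b] equals k * (b - a).
integral from 10 to 18 of 20 dx
= 20 * (18 - 10)
= 20 * 8
= 160

160


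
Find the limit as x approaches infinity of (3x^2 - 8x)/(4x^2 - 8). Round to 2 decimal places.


For limits at infinity with equal-degree polynomials,
we compare leading coefficients.
Numerator leading term: 3x^2
Denominator leading term: 4x^2
Divide both by x^2:
lim = (3 - 8/x) / (4 - 8/x^2)
As x -> infinity, the 1/x and 1/x^2 terms vanish:
= 3/4 = 0.75

0.75


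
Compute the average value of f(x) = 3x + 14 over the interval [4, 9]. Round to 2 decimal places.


Average value = 1/(b-a) * integral from a to b of f(x) dx
First compute the integral of 3x + 14:
F(x) = (3/2)x^2 + 14x
F(9) = 3/2 * 81 + 14 * 9 = 495/2
F(4) = 3/2 * 16 + 14 * 4 = 80
Integral = 495/2 - 80 = 335/2
Average = (335/2) / (9 - 4) = (335/2) / 5
= 67/2 = 33.50

33.50


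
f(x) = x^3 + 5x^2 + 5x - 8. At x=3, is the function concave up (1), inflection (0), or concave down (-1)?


Concavity is determined by the sign of f''(x).
f(x) = x^3 + 5x^2 + 5x - 8
f'(x) = 3x^2 + 10x + 5
f''(x) = 6x + 10
f''(3) = 6 * 3 + 10
= 18 + 10
= 28
Since f''(3) > 0, the function is concave up (1)

1


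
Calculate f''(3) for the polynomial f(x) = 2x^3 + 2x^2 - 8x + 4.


First derivative:
f'(x) = 6x^2 + 4x - 8
Second derivative:
f''(x) = 12x + 4
Substitute x = 3:
f''(3) = 12 * 3 + 4
= 36 + 4
= 40

40


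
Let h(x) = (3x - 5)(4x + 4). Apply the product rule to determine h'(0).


Let u(x) = 3x - 5 and v(x) = 4x + 4
u'(x) = 3
v'(x) = 4
Product rule: h'(x) = u'(x)*v(x) + u(x)*v'(x)
= 3 * (4x + 4) + (3x - 5) * 4
At x = 0:
u(0) = 3 * 0 - 5 = -5
v(0) = 4 * 0 + 4 = 4
h'(0) = 3 * 4 + (-5) * 4
= 12 - 20
= -8

-8


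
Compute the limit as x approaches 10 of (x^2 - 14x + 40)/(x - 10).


Direct substitution gives 0/0, so we factor the numerator.
Factor: (x^2 - 14x + 40) = (x - 10)(x - 4)
Cancel the common factor (x - 10):
(x^2 - 14x + 40)/(x - 10) = (x - 4)
Now substitute x = 10:
= (10) - (4) = 6

6


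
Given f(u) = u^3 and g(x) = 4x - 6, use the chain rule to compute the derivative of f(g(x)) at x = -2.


Using the chain rule: (f(g(x)))' = f'(g(x)) * g'(x)
First, find g(-2):
g(-2) = 4 * (-2) - 6 = -14
Next, f'(u) = 3u^2
And g'(x) = 4
So f'(g(-2)) * g'(-2)
= 3 * (-14)^2 * 4
= 3 * 196 * 4
= 2352

2352


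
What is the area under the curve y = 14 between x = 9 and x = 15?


The area under a constant function y = 14 is a rectangle.
Width = 15 - 9 = 6
Height = 14
Area = width * height
= 6 * 14
= 84

84


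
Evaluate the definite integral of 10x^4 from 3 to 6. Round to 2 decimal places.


Find the antiderivative of 10x^4:
F(x) = 10/5 * x^5
Apply the Fundamental Theorem of Calculus:
F(6) - F(3)
= 10/5 * 6^5 - 10/5 * 3^5
= 10/5 * (7776 - 243)
= 10/5 * 7533
= 15066 = 15066.00

15066.00


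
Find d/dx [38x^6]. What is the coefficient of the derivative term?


We apply the power rule: d/dx [ax^n] = a*n * x^(n-1)
d/dx [38x^6]
= 38 * 6 * x^(6-1)
= 228x^5
The coefficient is 228

228


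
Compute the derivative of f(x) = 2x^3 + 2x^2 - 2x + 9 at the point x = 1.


Differentiate f(x) = 2x^3 + 2x^2 - 2x + 9 term by term:
f'(x) = 6x^2 + 4x - 2
Substitute x = 1:
f'(1) = 6 * 1^2 + 4 * 1 - 2
= 6 + 4 - 2
= 8

8


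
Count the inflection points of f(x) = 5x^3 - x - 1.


Inflection points occur where f''(x) = 0 and concavity changes.
f(x) = 5x^3 - x - 1
f'(x) = 15x^2 - 1
f''(x) = 30x
Set f''(x) = 0:
30x = 0
x = 0 / 30 = 0
Since f''(x) is linear (degree 1), it changes sign at this point.
Therefore there is exactly 1 inflection point.

1


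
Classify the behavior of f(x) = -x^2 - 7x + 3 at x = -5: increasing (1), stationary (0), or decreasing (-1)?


Compute f'(x) to determine behavior:
f'(x) = -2x - 7
f'(-5) = -2 * (-5) - 7
= 10 - 7
= 3
Since f'(-5) > 0, the function is increasing (1)

1


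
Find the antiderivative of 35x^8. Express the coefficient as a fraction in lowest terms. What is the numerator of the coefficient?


Apply the power rule for integration:
integral of ax^n dx = a/(n+1) * x^(n+1) + C
integral of 35x^8 dx
= 35/9 * x^9 + C
The coefficient in lowest terms is 35/9, and its numerator is 35

35


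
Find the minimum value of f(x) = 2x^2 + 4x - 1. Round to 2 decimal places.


For a quadratic f(x) = ax^2 + bx + c with a > 0, the minimum is at the vertex.
Vertex x-coordinate: x = -b/(2a)
x = -(4) / (2 * 2)
x = -4/4 = -1
Substitute back to find the minimum value:
f(-1) = 2 * (-1)^2 + 4 * (-1) - 1
= 2 - 4 - 1
= -3 = -3.00

-3.00


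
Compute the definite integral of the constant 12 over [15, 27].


The integral of a constant k over [a, b] equals k * (b - a).
integral from 15 to 27 of 12 dx
= 12 * (27 - 15)
= 12 * 12
= 144

144


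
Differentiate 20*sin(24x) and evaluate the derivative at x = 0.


Apply the chain rule to differentiate 20*sin(24x):
d/dx [20*sin(24x)]
= 20 * cos(24x) * d/dx(24x)
= 20 * 24 * cos(24x)
= 480 * cos(24x)
Evaluate at x = 0:
= 480 * cos(0)
= 480 * 1
= 480

480


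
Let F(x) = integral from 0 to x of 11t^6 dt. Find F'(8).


By the Fundamental Theorem of Calculus (Part 1):
If F(x) = integral from 0 to x of f(t) dt, then F'(x) = f(x)
Here f(t) = 11t^6
So F'(x) = 11x^6
Evaluate at x = 8:
F'(8) = 11 * 8^6
= 11 * 262144
= 2883584

2883584


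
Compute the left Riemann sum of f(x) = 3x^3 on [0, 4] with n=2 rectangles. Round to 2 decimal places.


Left Riemann sum uses left endpoints of each subinterval.
Interval: [0, 4], n = 2
dx = (4 - 0) / 2 = 2
Left endpoints: [0, 2]
f values: [0, 24]
Sum = dx * (sum of f values)
= 2 * 24
= 48 = 48.00

48.00


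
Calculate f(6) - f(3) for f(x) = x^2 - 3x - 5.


Net change = f(b) - f(a)
f(x) = x^2 - 3x - 5
Compute f(6):
f(6) = 1 * 6^2 - 3 * 6 - 5
= 36 - 18 - 5
= 13
Compute f(3):
f(3) = 1 * 3^2 - 3 * 3 - 5
= 9 - 9 - 5
= -5
Net change = 13 - (-5) = 18

18


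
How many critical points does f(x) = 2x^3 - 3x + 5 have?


Find where f'(x) = 0:
f(x) = 2x^3 - 3x + 5
f'(x) = 6x^2 - 3
This is a quadratic in x. Use the discriminant to count real roots.
Discriminant = (0)^2 - 4 * 6 * (-3)
= 0 - (-72)
= 72
Since discriminant > 0, f'(x) = 0 has 2 real solutions.
Number of critical points: 2

2


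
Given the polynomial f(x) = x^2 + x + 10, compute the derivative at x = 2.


Differentiate term by term using power and sum rules:
f(x) = x^2 + x + 10
f'(x) = 2x + 1
Substitute x = 2:
f'(2) = 2 * 2 + 1
= 4 + 1
= 5

5


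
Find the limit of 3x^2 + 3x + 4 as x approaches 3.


Since polynomials are continuous, we use direct substitution.
lim(x->3) of 3x^2 + 3x + 4
= 3 * 3^2 + 3 * 3 + 4
= 27 + 9 + 4
= 40

40


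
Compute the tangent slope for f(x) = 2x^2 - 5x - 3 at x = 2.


The slope of the tangent line equals f'(x) at the point.
f(x) = 2x^2 - 5x - 3
f'(x) = 4x - 5
At x = 2:
f'(2) = 4 * 2 - 5
= 8 - 5
= 3

3


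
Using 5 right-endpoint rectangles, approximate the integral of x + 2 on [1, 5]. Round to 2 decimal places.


Right Riemann sum uses right endpoints of each subinterval.
Interval: [1, 5], n = 5
dx = (5 - 1) / 5 = 4/5
Right endpoints: [9/5, 13/5, 17/5, 21/5, 5]
f values: [19/5, 23/5, 27/5, 31/5, 7]
Sum = dx * (sum of f values)
= 4/5 * 27
= 108/5 = 21.60

21.60


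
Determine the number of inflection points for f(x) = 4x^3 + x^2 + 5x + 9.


Inflection points occur where f''(x) = 0 and concavity changes.
f(x) = 4x^3 + x^2 + 5x + 9
f'(x) = 12x^2 + 2x + 5
f''(x) = 24x + 2
Set f''(x) = 0:
24x + 2 = 0
x = -2 / 24 = -1/12
Since f''(x) is linear (degree 1), it changes sign at this point.
Therefore there is exactly 1 inflection point.

1


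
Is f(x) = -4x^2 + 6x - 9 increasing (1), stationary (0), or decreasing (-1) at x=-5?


Compute f'(x) to determine behavior:
f'(x) = -8x + 6
f'(-5) = -8 * (-5) + 6
= 40 + 6
= 46
Since f'(-5) > 0, the function is increasing (1)

1


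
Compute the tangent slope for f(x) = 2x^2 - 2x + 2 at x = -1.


The slope of the tangent line equals f'(x) at the point.
f(x) = 2x^2 - 2x + 2
f'(x) = 4x - 2
At x = -1:
f'(-1) = 4 * (-1) - 2
= -4 - 2
= -6

-6


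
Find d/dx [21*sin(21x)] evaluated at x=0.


Apply the chain rule to differentiate 21*sin(21x):
d/dx [21*sin(21x)]
= 21 * cos(21x) * d/dx(21x)
= 21 * 21 * cos(21x)
= 441 * cos(21x)
Evaluate at x = 0:
= 441 * cos(0)
= 441 * 1
= 441

441


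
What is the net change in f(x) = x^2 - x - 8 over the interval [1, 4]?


Net change = f(b) - f(a)
f(x) = x^2 - x - 8
Compute f(4):
f(4) = 1 * 4^2 - 1 * 4 - 8
= 16 - 4 - 8
= 4
Compute f(1):
f(1) = 1 * 1^2 - 1 * 1 - 8
= 1 - 1 - 8
= -8
Net change = 4 - (-8) = 12

12


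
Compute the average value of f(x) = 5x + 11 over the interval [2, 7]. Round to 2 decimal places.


Average value = 1/(b-a) * integral from a to b of f(x) dx
First compute the integral of 5x + 11:
F(x) = (5/2)x^2 + 11x
F(7) = 5/2 * 49 + 11 * 7 = 399/2
F(2) = 5/2 * 4 + 11 * 2 = 32
Integral = 399/2 - 32 = 335/2
Average = (335/2) / (7 - 2) = (335/2) / 5
= 67/2 = 33.50

33.50


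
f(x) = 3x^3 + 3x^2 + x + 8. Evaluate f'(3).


Differentiate f(x) = 3x^3 + 3x^2 + x + 8 term by term:
f'(x) = 9x^2 + 6x + 1
Substitute x = 3:
f'(3) = 9 * 3^2 + 6 * 3 + 1
= 81 + 18 + 1
= 100

100


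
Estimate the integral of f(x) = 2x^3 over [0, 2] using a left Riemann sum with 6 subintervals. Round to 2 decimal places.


Left Riemann sum uses left endpoints of each subinterval.
Interval: [0, 2], n = 6
dx = (2 - 0) / 6 = 1/3
Left endpoints: [0, 1/3, 2/3, 1, 4/3, 5/3]
f values: [0, 2/27, 16/27, 2, 128/27, 250/27]
Sum = dx * (sum of f values)
= 1/3 * 50/3
= 50/9 ≈ 5.56

5.56


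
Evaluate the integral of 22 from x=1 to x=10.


The integral of a constant k over [a, b] equals k * (b - a).
integral from 1 to 10 of 22 dx
= 22 * (10 - 1)
= 22 * 9
= 198

198


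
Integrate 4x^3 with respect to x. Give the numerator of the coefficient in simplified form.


Apply the power rule for integration:
integral of ax^n dx = a/(n+1) * x^(n+1) + C
integral of 4x^3 dx
= 4/4 * x^4 + C
= 1 * x^4 + C
The coefficient in lowest terms is 1 = 1/1, so its numerator is 1

1


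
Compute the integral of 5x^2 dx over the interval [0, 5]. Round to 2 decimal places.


Find the antiderivative of 5x^2:
F(x) = 5/3 * x^3
Apply the Fundamental Theorem of Calculus:
F(5) - F(0)
= 5/3 * 5^3 - 5/3 * 0^3
= 5/3 * (125 - 0)
= 5/3 * 125
= 625/3 ≈ 208.33

208.33


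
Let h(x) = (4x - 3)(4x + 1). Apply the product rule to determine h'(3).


Let u(x) = 4x - 3 and v(x) = 4x + 1
u'(x) = 4
v'(x) = 4
Product rule: h'(x) = u'(x)*v(x) + u(x)*v'(x)
= 4 * (4x + 1) + (4x - 3) * 4
At x = 3:
u(3) = 4 * 3 - 3 = 9
v(3) = 4 * 3 + 1 = 13
h'(3) = 4 * 13 + 9 * 4
= 52 + 36
= 88

88


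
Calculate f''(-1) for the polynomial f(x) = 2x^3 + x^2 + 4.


First derivative:
f'(x) = 6x^2 + 2x
Second derivative:
f''(x) = 12x + 2
Substitute x = -1:
f''(-1) = 12 * (-1) + 2
= -12 + 2
= -10

-10


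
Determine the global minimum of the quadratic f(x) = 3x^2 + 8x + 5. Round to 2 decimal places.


For a quadratic f(x) = ax^2 + bx + c with a > 0, the minimum is at the vertex.
Vertex x-coordinate: x = -b/(2a)
x = -(8) / (2 * 3)
x = -8/6 = -4/3
Substitute back to find the minimum value:
f(-4/3) = 3 * (-4/3)^2 + 8 * (-4/3) + 5
= 16/3 - 32/3 + 5
= -1/3 ≈ -0.33

-0.33


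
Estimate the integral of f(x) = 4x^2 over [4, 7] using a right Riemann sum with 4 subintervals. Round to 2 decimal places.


Right Riemann sum uses right endpoints of each subinterval.
Interval: [4, 7], n = 4
dx = (7 - 4) / 4 = 3/4
Right endpoints: [19/4, 11/2, 25/4, 7]
f values: [361/4, 121, 625/4, 196]
Sum = dx * (sum of f values)
= 3/4 * 1127/2
= 3381/8 ≈ 422.63

422.63


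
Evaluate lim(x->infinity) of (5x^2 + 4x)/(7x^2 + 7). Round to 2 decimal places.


For limits at infinity with equal-degree polynomials,
we compare leading coefficients.
Numerator leading term: 5x^2
Denominator leading term: 7x^2
Divide both by x^2:
lim = (5 + 4/x) / (7 + 7/x^2)
As x -> infinity, the 1/x and 1/x^2 terms vanish:
= 5/7 ≈ 0.71

0.71


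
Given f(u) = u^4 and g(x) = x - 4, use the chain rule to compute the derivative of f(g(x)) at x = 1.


Using the chain rule: (f(g(x)))' = f'(g(x)) * g'(x)
First, find g(1):
g(1) = 1 * 1 - 4 = -3
Next, f'(u) = 4u^3
And g'(x) = 1
So f'(g(1)) * g'(1)
= 4 * (-3)^3 * 1
= 4 * (-27) * 1
= -108

-108


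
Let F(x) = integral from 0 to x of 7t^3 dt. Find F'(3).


By the Fundamental Theorem of Calculus (Part 1):
If F(x) = integral from 0 to x of f(t) dt, then F'(x) = f(x)
Here f(t) = 7t^3
So F'(x) = 7x^3
Evaluate at x = 3:
F'(3) = 7 * 3^3
= 7 * 27
= 189

189


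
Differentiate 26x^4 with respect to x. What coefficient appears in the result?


We apply the power rule: d/dx [ax^n] = a*n * x^(n-1)
d/dx [26x^4]
= 26 * 4 * x^(4-1)
= 104x^3
The coefficient is 104

104


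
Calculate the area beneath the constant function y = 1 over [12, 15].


The area under a constant function y = 1 is a rectangle.
Width = 15 - 12 = 3
Height = 1
Area = width * height
= 3 * 1
= 3

3


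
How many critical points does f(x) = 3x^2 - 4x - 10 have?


Find where f'(x) = 0:
f'(x) = 6x - 4
Set f'(x) = 0:
6x - 4 = 0
x = 4 / 6 = 2/3
This is a linear equation in x, so there is exactly one solution.
Number of critical points: 1

1


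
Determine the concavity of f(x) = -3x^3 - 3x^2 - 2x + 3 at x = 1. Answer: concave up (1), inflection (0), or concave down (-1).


Concavity is determined by the sign of f''(x).
f(x) = -3x^3 - 3x^2 - 2x + 3
f'(x) = -9x^2 - 6x - 2
f''(x) = -18x - 6
f''(1) = -18 * 1 - 6
= -18 - 6
= -24
Since f''(1) < 0, the function is concave down (-1)

-1


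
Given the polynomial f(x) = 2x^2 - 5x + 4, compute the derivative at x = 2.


Differentiate term by term using power and sum rules:
f(x) = 2x^2 - 5x + 4
f'(x) = 4x - 5
Substitute x = 2:
f'(2) = 4 * 2 - 5
= 8 - 5
= 3

3


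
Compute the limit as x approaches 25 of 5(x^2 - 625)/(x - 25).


Direct substitution gives 0/0, so we factor the numerator.
Factor: 5(x^2 - 625) = 5 * (x - 25)(x + 25)
Cancel the common factor (x - 25):
5(x^2 - 625)/(x - 25) = 5 * (x + 25)
Now substitute x = 25:
= 5 * (25 + 25) = 250

250


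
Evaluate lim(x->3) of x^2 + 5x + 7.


Since polynomials are continuous, we use direct substitution.
lim(x->3) of x^2 + 5x + 7
= 1 * 3^2 + 5 * 3 + 7
= 9 + 15 + 7
= 31

31


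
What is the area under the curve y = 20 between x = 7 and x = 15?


The area under a constant function y = 20 is a rectangle.
Width = 15 - 7 = 8
Height = 20
Area = width * height
= 8 * 20
= 160

160


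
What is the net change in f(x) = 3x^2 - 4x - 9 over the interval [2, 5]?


Net change = f(b) - f(a)
f(x) = 3x^2 - 4x - 9
Compute f(5):
f(5) = 3 * 5^2 - 4 * 5 - 9
= 75 - 20 - 9
= 46
Compute f(2):
f(2) = 3 * 2^2 - 4 * 2 - 9
= 12 - 8 - 9
= -5
Net change = 46 - (-5) = 51

51


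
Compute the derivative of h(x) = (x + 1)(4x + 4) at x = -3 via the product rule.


Let u(x) = x + 1 and v(x) = 4x + 4
u'(x) = 1
v'(x) = 4
Product rule: h'(x) = u'(x)*v(x) + u(x)*v'(x)
= 1 * (4x + 4) + (x + 1) * 4
At x = -3:
u(-3) = 1 * (-3) + 1 = -2
v(-3) = 4 * (-3) + 4 = -8
h'(-3) = 1 * (-8) + (-2) * 4
= -8 - 8
= -16

-16


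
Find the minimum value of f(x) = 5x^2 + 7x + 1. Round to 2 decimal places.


For a quadratic f(x) = ax^2 + bx + c with a > 0, the minimum is at the vertex.
Vertex x-coordinate: x = -b/(2a)
x = -(7) / (2 * 5)
x = -7/10
Substitute back to find the minimum value:
f(-7/10) = 5 * (-7/10)^2 + 7 * (-7/10) + 1
= 49/20 - 49/10 + 1
= -29/20 = -1.45

-1.45


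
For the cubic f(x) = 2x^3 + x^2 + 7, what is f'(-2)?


Differentiate f(x) = 2x^3 + x^2 + 7 term by term:
f'(x) = 6x^2 + 2x
Substitute x = -2:
f'(-2) = 6 * (-2)^2 + 2 * (-2) + 0
= 24 - 4 + 0
= 20

20


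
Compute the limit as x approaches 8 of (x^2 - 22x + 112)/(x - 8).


Direct substitution gives 0/0, so we factor the numerator.
Factor: (x^2 - 22x + 112) = (x - 8)(x - 14)
Cancel the common factor (x - 8):
(x^2 - 22x + 112)/(x - 8) = (x - 14)
Now substitute x = 8:
= (8) - (14) = -6

-6


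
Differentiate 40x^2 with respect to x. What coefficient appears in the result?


We apply the power rule: d/dx [ax^n] = a*n * x^(n-1)
d/dx [40x^2]
= 40 * 2 * x^(2-1)
= 80x
The coefficient is 80

80


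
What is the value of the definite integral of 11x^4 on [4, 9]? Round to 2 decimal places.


Find the antiderivative of 11x^4:
F(x) = 11/5 * x^5
Apply the Fundamental Theorem of Calculus:
F(9) - F(4)
= 11/5 * 9^5 - 11/5 * 4^5
= 11/5 * (59049 - 1024)
= 11/5 * 58025
= 127655 = 127655.00

127655.00


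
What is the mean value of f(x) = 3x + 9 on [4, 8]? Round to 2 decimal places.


Average value = 1/(b-a) * integral from a to b of f(x) dx
First compute the integral of 3x + 9:
F(x) = (3/2)x^2 + 9x
F(8) = 3/2 * 64 + 9 * 8 = 168
F(4) = 3/2 * 16 + 9 * 4 = 60
Integral = 168 - 60 = 108
Average = 108 / (8 - 4) = 108 / 4
= 27 = 27.00

27.00


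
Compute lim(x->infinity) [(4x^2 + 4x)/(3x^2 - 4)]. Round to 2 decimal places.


For limits at infinity with equal-degree polynomials,
we compare leading coefficients.
Numerator leading term: 4x^2
Denominator leading term: 3x^2
Divide both by x^2:
lim = (4 + 4/x) / (3 - 4/x^2)
As x -> infinity, the 1/x and 1/x^2 terms vanish:
= 4/3 ≈ 1.33

1.33


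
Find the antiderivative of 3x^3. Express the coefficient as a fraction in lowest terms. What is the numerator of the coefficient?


Apply the power rule for integration:
integral of ax^n dx = a/(n+1) * x^(n+1) + C
integral of 3x^3 dx
= 3/4 * x^4 + C
The coefficient in lowest terms is 3/4, and its numerator is 3

3


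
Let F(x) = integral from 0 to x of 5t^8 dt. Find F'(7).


By the Fundamental Theorem of Calculus (Part 1):
If F(x) = integral from 0 to x of f(t) dt, then F'(x) = f(x)
Here f(t) = 5t^8
So F'(x) = 5x^8
Evaluate at x = 7:
F'(7) = 5 * 7^8
= 5 * 5764801
= 28824005

28824005


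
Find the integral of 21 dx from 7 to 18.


The integral of a constant k over [a, b] equals k * (b - a).
integral from 7 to 18 of 21 dx
= 21 * (18 - 7)
= 21 * 11
= 231

231


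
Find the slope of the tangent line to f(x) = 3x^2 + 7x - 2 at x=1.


The slope of the tangent line equals f'(x) at the point.
f(x) = 3x^2 + 7x - 2
f'(x) = 6x + 7
At x = 1:
f'(1) = 6 * 1 + 7
= 6 + 7
= 13

13


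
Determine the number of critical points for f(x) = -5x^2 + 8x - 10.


Find where f'(x) = 0:
f'(x) = -10x + 8
Set f'(x) = 0:
-10x + 8 = 0
x = -8 / (-10) = 4/5
This is a linear equation in x, so there is exactly one solution.
Number of critical points: 1

1


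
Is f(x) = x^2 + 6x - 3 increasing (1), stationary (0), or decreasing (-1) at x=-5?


Compute f'(x) to determine behavior:
f'(x) = 2x + 6
f'(-5) = 2 * (-5) + 6
= -10 + 6
= -4
Since f'(-5) < 0, the function is decreasing (-1)

-1


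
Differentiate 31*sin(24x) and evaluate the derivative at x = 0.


Apply the chain rule to differentiate 31*sin(24x):
d/dx [31*sin(24x)]
= 31 * cos(24x) * d/dx(24x)
= 31 * 24 * cos(24x)
= 744 * cos(24x)
Evaluate at x = 0:
= 744 * cos(0)
= 744 * 1
= 744

744


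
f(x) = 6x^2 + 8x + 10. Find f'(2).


Differentiate term by term using power and sum rules:
f(x) = 6x^2 + 8x + 10
f'(x) = 12x + 8
Substitute x = 2:
f'(2) = 12 * 2 + 8
= 24 + 8
= 32

32


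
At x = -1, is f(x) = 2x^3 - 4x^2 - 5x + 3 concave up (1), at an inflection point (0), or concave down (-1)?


Concavity is determined by the sign of f''(x).
f(x) = 2x^3 - 4x^2 - 5x + 3
f'(x) = 6x^2 - 8x - 5
f''(x) = 12x - 8
f''(-1) = 12 * (-1) - 8
= -12 - 8
= -20
Since f''(-1) < 0, the function is concave down (-1)

-1


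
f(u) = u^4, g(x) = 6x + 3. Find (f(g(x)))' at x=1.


Using the chain rule: (f(g(x)))' = f'(g(x)) * g'(x)
First, find g(1):
g(1) = 6 * 1 + 3 = 9
Next, f'(u) = 4u^3
And g'(x) = 6
So f'(g(1)) * g'(1)
= 4 * 9^3 * 6
= 4 * 729 * 6
= 17496

17496


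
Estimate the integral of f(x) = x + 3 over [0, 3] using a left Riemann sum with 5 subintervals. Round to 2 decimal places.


Left Riemann sum uses left endpoints of each subinterval.
Interval: [0, 3], n = 5
dx = (3 - 0) / 5 = 3/5
Left endpoints: [0, 3/5, 6/5, 9/5, 12/5]
f values: [3, 18/5, 21/5, 24/5, 27/5]
Sum = dx * (sum of f values)
= 3/5 * 21
= 63/5 = 12.60

12.60


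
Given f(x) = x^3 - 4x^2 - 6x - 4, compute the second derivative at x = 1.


First derivative:
f'(x) = 3x^2 - 8x - 6
Second derivative:
f''(x) = 6x - 8
Substitute x = 1:
f''(1) = 6 * 1 - 8
= 6 - 8
= -2

-2


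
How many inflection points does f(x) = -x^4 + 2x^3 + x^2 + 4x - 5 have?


Inflection points occur where f''(x) = 0 and concavity changes.
f(x) = -x^4 + 2x^3 + x^2 + 4x - 5
f'(x) = -4x^3 + 6x^2 + 2x + 4
f''(x) = -12x^2 + 12x + 2
This is a quadratic in x. Use the discriminant to count real roots.
Discriminant = (12)^2 - 4 * (-12) * 2
= 144 - (-96)
= 240
Since discriminant > 0, f''(x) = 0 has 2 distinct real solutions.
A quadratic with two distinct real roots changes sign at each root, so concavity changes at both.
Number of inflection points: 2

2


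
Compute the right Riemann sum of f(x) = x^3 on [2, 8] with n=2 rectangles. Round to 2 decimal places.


Right Riemann sum uses right endpoints of each subinterval.
Interval: [2, 8], n = 2
dx = (8 - 2) / 2 = 3
Right endpoints: [5, 8]
f values: [125, 512]
Sum = dx * (sum of f values)
= 3 * 637
= 1911 = 1911.00

1911.00


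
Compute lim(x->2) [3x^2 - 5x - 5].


Since polynomials are continuous, we use direct substitution.
lim(x->2) of 3x^2 - 5x - 5
= 3 * 2^2 - 5 * 2 - 5
= 12 - 10 - 5
= -3

-3


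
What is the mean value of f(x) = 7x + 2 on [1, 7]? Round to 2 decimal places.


Average value = 1/(b-a) * integral from a to b of f(x) dx
First compute the integral of 7x + 2:
F(x) = (7/2)x^2 + 2x
F(7) = 7/2 * 49 + 2 * 7 = 371/2
F(1) = 7/2 * 1 + 2 * 1 = 11/2
Integral = 371/2 - 11/2 = 180
Average = 180 / (7 - 1) = 180 / 6
= 30 = 30.00

30.00


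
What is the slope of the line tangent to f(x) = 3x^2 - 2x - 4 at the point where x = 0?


The slope of the tangent line equals f'(x) at the point.
f(x) = 3x^2 - 2x - 4
f'(x) = 6x - 2
At x = 0:
f'(0) = 6 * 0 - 2
= 0 - 2
= -2

-2


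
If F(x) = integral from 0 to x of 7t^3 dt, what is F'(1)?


By the Fundamental Theorem of Calculus (Part 1):
If F(x) = integral from 0 to x of f(t) dt, then F'(x) = f(x)
Here f(t) = 7t^3
So F'(x) = 7x^3
Evaluate at x = 1:
F'(1) = 7 * 1^3
= 7 * 1
= 7

7


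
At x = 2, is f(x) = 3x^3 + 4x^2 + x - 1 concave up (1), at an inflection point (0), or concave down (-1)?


Concavity is determined by the sign of f''(x).
f(x) = 3x^3 + 4x^2 + x - 1
f'(x) = 9x^2 + 8x + 1
f''(x) = 18x + 8
f''(2) = 18 * 2 + 8
= 36 + 8
= 44
Since f''(2) > 0, the function is concave up (1)

1


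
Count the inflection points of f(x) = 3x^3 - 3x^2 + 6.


Inflection points occur where f''(x) = 0 and concavity changes.
f(x) = 3x^3 - 3x^2 + 6
f'(x) = 9x^2 - 6x
f''(x) = 18x - 6
Set f''(x) = 0:
18x - 6 = 0
x = 6 / 18 = 1/3
Since f''(x) is linear (degree 1), it changes sign at this point.
Therefore there is exactly 1 inflection point.

1


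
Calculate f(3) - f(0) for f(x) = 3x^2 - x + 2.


Net change = f(b) - f(a)
f(x) = 3x^2 - x + 2
Compute f(3):
f(3) = 3 * 3^2 - 1 * 3 + 2
= 27 - 3 + 2
= 26
Compute f(0):
f(0) = 3 * 0^2 - 1 * 0 + 2
= 0 + 0 + 2
= 2
Net change = 26 - 2 = 24

24


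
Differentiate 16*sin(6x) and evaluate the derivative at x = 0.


Apply the chain rule to differentiate 16*sin(6x):
d/dx [16*sin(6x)]
= 16 * cos(6x) * d/dx(6x)
= 16 * 6 * cos(6x)
= 96 * cos(6x)
Evaluate at x = 0:
= 96 * cos(0)
= 96 * 1
= 96

96


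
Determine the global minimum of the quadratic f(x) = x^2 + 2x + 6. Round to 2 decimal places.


For a quadratic f(x) = ax^2 + bx + c with a > 0, the minimum is at the vertex.
Vertex x-coordinate: x = -b/(2a)
x = -(2) / (2 * 1)
x = -2/2 = -1
Substitute back to find the minimum value:
f(-1) = 1 * (-1)^2 + 2 * (-1) + 6
= 1 - 2 + 6
= 5 = 5.00

5.00
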